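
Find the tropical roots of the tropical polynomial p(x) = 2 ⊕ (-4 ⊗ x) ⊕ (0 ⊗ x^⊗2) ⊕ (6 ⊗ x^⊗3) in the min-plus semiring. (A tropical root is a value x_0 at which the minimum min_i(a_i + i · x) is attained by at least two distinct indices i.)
Roots: {-6, -4, 6}

Each tropical root is a break point of the lower envelope of the lines y = a_i + i · x (there are 4 lines, with slopes 0, 1, ..., 3). Only the lines that attain the minimum somewhere contribute to roots; other lines are dominated. Here the surviving (envelope) indices are i = 3, i = 2, i = 1, i = 0.
Intersections between consecutive envelope lines give the roots: for adjacent envelope indices i < j the intersection is x = (a_i − a_j) / (j − i). Reading off the sorted break points: {-6, -4, 6}.
Verification: at each break x_0, at least two indices attain the minimum of min_i(a_i + i · x_0).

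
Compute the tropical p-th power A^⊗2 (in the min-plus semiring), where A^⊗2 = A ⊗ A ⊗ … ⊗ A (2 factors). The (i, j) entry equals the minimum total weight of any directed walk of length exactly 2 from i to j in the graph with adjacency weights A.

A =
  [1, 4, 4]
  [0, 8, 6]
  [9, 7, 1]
A^⊗2 =
  [2, 5, 5]
  [1, 4, 4]
  [7, 8, 2]

Each entry (A^⊗2)_ij equals the minimum over all length-2 walks i = v_0 → v_1 → … → v_2 = j of Σ_t A[v_t][v_{t+1}]. For example, for (i, j) = (0, 2) we minimise over 3 possible intermediate vertex sequences; the minimum is 5, attained along the walk 0 → 0 → 2.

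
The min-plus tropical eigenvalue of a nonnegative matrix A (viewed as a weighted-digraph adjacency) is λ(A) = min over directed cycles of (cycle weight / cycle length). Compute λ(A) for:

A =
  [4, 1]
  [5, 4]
λ(A) = 3

Enumerate directed cycles and compute their means (weight / length). Sample:
  cycle 0 → 0: weight = 4, length = 1, mean = 4/1 ≈ 4.000
  cycle 1 → 1: weight = 4, length = 1, mean = 4/1 ≈ 4.000
  cycle 0 → 1 → 0: weight = 6, length = 2, mean = 6/2 ≈ 3.000
  cycle 1 → 0 → 1: weight = 6, length = 2, mean = 6/2 ≈ 3.000
Minimum mean = 3.000, attained e.g. along the cycle 0 → 1 → 0 with weight 6 and length 2. So λ(A) = 6/2 = 3.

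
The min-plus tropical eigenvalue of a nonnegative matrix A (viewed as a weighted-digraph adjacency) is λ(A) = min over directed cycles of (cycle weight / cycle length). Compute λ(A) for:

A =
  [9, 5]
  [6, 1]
λ(A) = 1

Enumerate directed cycles and compute their means (weight / length). Sample:
  cycle 0 → 0: weight = 9, length = 1, mean = 9/1 ≈ 9.000
  cycle 1 → 1: weight = 1, length = 1, mean = 1/1 ≈ 1.000
  cycle 0 → 1 → 0: weight = 11, length = 2, mean = 11/2 ≈ 5.500
  cycle 1 → 0 → 1: weight = 11, length = 2, mean = 11/2 ≈ 5.500
Minimum mean = 1.000, attained e.g. along the cycle 1 → 1 with weight 1 and length 1. So λ(A) = 1/1 = 1.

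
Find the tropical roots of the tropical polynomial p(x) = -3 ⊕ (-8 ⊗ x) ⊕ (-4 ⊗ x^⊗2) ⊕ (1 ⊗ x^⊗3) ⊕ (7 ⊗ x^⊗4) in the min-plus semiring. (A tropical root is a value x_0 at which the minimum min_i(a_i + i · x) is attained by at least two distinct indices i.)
Roots: {-6, -5, -4, 5}

Each tropical root is a break point of the lower envelope of the lines y = a_i + i · x (there are 5 lines, with slopes 0, 1, ..., 4). Only the lines that attain the minimum somewhere contribute to roots; other lines are dominated. Here the surviving (envelope) indices are i = 4, i = 3, i = 2, i = 1, i = 0.
Intersections between consecutive envelope lines give the roots: for adjacent envelope indices i < j the intersection is x = (a_i − a_j) / (j − i). Reading off the sorted break points: {-6, -5, -4, 5}.
Verification: at each break x_0, at least two indices attain the minimum of min_i(a_i + i · x_0).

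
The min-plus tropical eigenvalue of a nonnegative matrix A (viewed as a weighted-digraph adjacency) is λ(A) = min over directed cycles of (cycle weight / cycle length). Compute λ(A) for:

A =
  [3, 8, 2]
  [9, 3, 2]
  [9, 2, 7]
λ(A) = 2

Enumerate directed cycles and compute their means (weight / length). Sample:
  cycle 0 → 0: weight = 3, length = 1, mean = 3/1 ≈ 3.000
  cycle 1 → 1: weight = 3, length = 1, mean = 3/1 ≈ 3.000
  cycle 2 → 2: weight = 7, length = 1, mean = 7/1 ≈ 7.000
  cycle 0 → 1 → 0: weight = 17, length = 2, mean = 17/2 ≈ 8.500
  cycle 0 → 2 → 0: weight = 11, length = 2, mean = 11/2 ≈ 5.500
  cycle 1 → 0 → 1: weight = 17, length = 2, mean = 17/2 ≈ 8.500
Minimum mean = 2.000, attained e.g. along the cycle 1 → 2 → 1 with weight 4 and length 2. So λ(A) = 4/2 = 2.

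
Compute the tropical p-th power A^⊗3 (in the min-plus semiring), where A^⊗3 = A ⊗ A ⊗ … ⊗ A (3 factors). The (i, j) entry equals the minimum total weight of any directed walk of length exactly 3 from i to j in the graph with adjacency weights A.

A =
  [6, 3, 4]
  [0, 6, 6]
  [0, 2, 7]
A^⊗3 =
  [6, 6, 7]
  [3, 6, 9]
  [3, 5, 6]

Each entry (A^⊗3)_ij equals the minimum over all length-3 walks i = v_0 → v_1 → … → v_3 = j of Σ_t A[v_t][v_{t+1}]. For example, for (i, j) = (0, 2) we minimise over 9 possible intermediate vertex sequences; the minimum is 7, attained along the walk 0 → 1 → 0 → 2.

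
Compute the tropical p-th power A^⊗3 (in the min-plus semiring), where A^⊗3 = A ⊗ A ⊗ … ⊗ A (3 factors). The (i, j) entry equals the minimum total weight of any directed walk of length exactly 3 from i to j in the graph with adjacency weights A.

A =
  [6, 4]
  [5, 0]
A^⊗3 =
  [9, 4]
  [5, 0]

Each entry (A^⊗3)_ij equals the minimum over all length-3 walks i = v_0 → v_1 → … → v_3 = j of Σ_t A[v_t][v_{t+1}]. For example, for (i, j) = (0, 1) we minimise over 4 possible intermediate vertex sequences; the minimum is 4, attained along the walk 0 → 1 → 1 → 1.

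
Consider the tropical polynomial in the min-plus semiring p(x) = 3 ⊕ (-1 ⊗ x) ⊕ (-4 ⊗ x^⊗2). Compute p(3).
p(3) = 2

A tropical monomial a ⊗ x^⊗i evaluates to a + i · x. Evaluating each term at x = 3:
  Term 0 contributes 3 + 0 · 3 = 3
  Term 1 contributes -1 + 1 · 3 = 2
  Term 2 contributes -4 + 2 · 3 = 2
p(3) = ⊕ of these = min[3, 2, 2] = 2.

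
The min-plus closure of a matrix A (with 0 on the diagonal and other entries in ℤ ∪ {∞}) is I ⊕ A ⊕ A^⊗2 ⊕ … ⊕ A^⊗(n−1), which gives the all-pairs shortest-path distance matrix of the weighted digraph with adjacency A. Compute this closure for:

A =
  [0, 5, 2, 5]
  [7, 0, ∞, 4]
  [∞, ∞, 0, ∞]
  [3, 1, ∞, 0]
Closure =
  [0, 5, 2, 5]
  [7, 0, 9, 4]
  [∞, ∞, 0, ∞]
  [3, 1, 5, 0]

This is the Floyd-Warshall all-pairs shortest-path computation. For each intermediate vertex k = 0, 1, …, 3, update dist[i][j] ← min(dist[i][j], dist[i][k] + dist[k][j]). The final matrix gives, for each (i, j), the minimum total weight of any directed path from i to j (possibly empty when i = j).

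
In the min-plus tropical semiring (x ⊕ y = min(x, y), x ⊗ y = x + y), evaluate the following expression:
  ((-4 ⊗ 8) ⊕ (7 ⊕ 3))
((-4 ⊗ 8) ⊕ (7 ⊕ 3)) = 3

Expand innermost to outermost. Recall ⊕ takes the minimum of its arguments and ⊗ takes their sum. Working out the expression ((-4 ⊗ 8) ⊕ (7 ⊕ 3)) gives 3.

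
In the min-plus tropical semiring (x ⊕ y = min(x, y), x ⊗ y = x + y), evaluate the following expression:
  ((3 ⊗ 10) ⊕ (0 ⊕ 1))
((3 ⊗ 10) ⊕ (0 ⊕ 1)) = 0

Expand innermost to outermost. Recall ⊕ takes the minimum of its arguments and ⊗ takes their sum. Working out the expression ((3 ⊗ 10) ⊕ (0 ⊕ 1)) gives 0.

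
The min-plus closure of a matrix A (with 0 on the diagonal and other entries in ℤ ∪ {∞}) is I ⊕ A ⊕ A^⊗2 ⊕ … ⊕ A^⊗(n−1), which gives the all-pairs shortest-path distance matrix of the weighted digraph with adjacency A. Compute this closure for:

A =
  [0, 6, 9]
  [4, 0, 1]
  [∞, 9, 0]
Closure =
  [0, 6, 7]
  [4, 0, 1]
  [13, 9, 0]

This is the Floyd-Warshall all-pairs shortest-path computation. For each intermediate vertex k = 0, 1, …, 2, update dist[i][j] ← min(dist[i][j], dist[i][k] + dist[k][j]). The final matrix gives, for each (i, j), the minimum total weight of any directed path from i to j (possibly empty when i = j).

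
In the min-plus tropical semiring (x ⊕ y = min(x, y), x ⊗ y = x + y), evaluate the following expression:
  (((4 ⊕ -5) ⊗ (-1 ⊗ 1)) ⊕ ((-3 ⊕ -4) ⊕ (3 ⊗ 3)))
(((4 ⊕ -5) ⊗ (-1 ⊗ 1)) ⊕ ((-3 ⊕ -4) ⊕ (3 ⊗ 3))) = -5

Expand innermost to outermost. Recall ⊕ takes the minimum of its arguments and ⊗ takes their sum. Working out the expression (((4 ⊕ -5) ⊗ (-1 ⊗ 1)) ⊕ ((-3 ⊕ -4) ⊕ (3 ⊗ 3))) gives -5.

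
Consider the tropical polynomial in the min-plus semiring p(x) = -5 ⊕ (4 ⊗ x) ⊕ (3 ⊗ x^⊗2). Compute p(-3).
p(-3) = -5

A tropical monomial a ⊗ x^⊗i evaluates to a + i · x. Evaluating each term at x = -3:
  Term 0 contributes -5 + 0 · -3 = -5
  Term 1 contributes 4 + 1 · -3 = 1
  Term 2 contributes 3 + 2 · -3 = -3
p(-3) = ⊕ of these = min[-5, 1, -3] = -5.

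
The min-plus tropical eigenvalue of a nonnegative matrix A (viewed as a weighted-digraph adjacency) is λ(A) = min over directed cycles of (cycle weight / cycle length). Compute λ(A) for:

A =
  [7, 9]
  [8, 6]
λ(A) = 6

Enumerate directed cycles and compute their means (weight / length). Sample:
  cycle 0 → 0: weight = 7, length = 1, mean = 7/1 ≈ 7.000
  cycle 1 → 1: weight = 6, length = 1, mean = 6/1 ≈ 6.000
  cycle 0 → 1 → 0: weight = 17, length = 2, mean = 17/2 ≈ 8.500
  cycle 1 → 0 → 1: weight = 17, length = 2, mean = 17/2 ≈ 8.500
Minimum mean = 6.000, attained e.g. along the cycle 1 → 1 with weight 6 and length 1. So λ(A) = 6/1 = 6.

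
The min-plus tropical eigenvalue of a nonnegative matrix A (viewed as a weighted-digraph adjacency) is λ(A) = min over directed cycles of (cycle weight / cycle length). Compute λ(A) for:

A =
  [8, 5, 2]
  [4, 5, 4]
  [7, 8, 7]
λ(A) = 9/2

Enumerate directed cycles and compute their means (weight / length). Sample:
  cycle 0 → 0: weight = 8, length = 1, mean = 8/1 ≈ 8.000
  cycle 1 → 1: weight = 5, length = 1, mean = 5/1 ≈ 5.000
  cycle 2 → 2: weight = 7, length = 1, mean = 7/1 ≈ 7.000
  cycle 0 → 1 → 0: weight = 9, length = 2, mean = 9/2 ≈ 4.500
  cycle 0 → 2 → 0: weight = 9, length = 2, mean = 9/2 ≈ 4.500
  cycle 1 → 0 → 1: weight = 9, length = 2, mean = 9/2 ≈ 4.500
Minimum mean = 4.500, attained e.g. along the cycle 0 → 1 → 0 with weight 9 and length 2. So λ(A) = 9/2 = 9/2.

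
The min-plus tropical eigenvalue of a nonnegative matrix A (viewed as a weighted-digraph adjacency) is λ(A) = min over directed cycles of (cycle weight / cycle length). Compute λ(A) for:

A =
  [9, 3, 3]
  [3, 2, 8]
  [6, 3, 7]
λ(A) = 2

Enumerate directed cycles and compute their means (weight / length). Sample:
  cycle 0 → 0: weight = 9, length = 1, mean = 9/1 ≈ 9.000
  cycle 1 → 1: weight = 2, length = 1, mean = 2/1 ≈ 2.000
  cycle 2 → 2: weight = 7, length = 1, mean = 7/1 ≈ 7.000
  cycle 0 → 1 → 0: weight = 6, length = 2, mean = 6/2 ≈ 3.000
  cycle 0 → 2 → 0: weight = 9, length = 2, mean = 9/2 ≈ 4.500
  cycle 1 → 0 → 1: weight = 6, length = 2, mean = 6/2 ≈ 3.000
Minimum mean = 2.000, attained e.g. along the cycle 1 → 1 with weight 2 and length 1. So λ(A) = 2/1 = 2.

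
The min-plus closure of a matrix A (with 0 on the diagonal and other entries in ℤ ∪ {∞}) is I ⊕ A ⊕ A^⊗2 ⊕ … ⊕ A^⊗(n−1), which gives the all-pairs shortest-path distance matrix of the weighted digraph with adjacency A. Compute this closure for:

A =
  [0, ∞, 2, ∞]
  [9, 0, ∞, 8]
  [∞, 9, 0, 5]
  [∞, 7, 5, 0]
Closure =
  [0, 11, 2, 7]
  [9, 0, 11, 8]
  [18, 9, 0, 5]
  [16, 7, 5, 0]

This is the Floyd-Warshall all-pairs shortest-path computation. For each intermediate vertex k = 0, 1, …, 3, update dist[i][j] ← min(dist[i][j], dist[i][k] + dist[k][j]). The final matrix gives, for each (i, j), the minimum total weight of any directed path from i to j (possibly empty when i = j).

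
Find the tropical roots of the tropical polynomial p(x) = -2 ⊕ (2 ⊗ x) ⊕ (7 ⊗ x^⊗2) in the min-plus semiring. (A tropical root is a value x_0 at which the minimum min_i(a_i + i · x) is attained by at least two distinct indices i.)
Roots: {-5, -4}

Each tropical root is a break point of the lower envelope of the lines y = a_i + i · x (there are 3 lines, with slopes 0, 1, ..., 2). Only the lines that attain the minimum somewhere contribute to roots; other lines are dominated. Here the surviving (envelope) indices are i = 2, i = 1, i = 0.
Intersections between consecutive envelope lines give the roots: for adjacent envelope indices i < j the intersection is x = (a_i − a_j) / (j − i). Reading off the sorted break points: {-5, -4}.
Verification: at each break x_0, at least two indices attain the minimum of min_i(a_i + i · x_0).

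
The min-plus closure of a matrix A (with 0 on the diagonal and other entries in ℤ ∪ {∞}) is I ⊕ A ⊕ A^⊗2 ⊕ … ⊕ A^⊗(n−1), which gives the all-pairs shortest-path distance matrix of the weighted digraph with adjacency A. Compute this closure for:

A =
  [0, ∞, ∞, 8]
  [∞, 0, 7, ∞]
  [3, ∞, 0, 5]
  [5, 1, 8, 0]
Closure =
  [0, 9, 16, 8]
  [10, 0, 7, 12]
  [3, 6, 0, 5]
  [5, 1, 8, 0]

This is the Floyd-Warshall all-pairs shortest-path computation. For each intermediate vertex k = 0, 1, …, 3, update dist[i][j] ← min(dist[i][j], dist[i][k] + dist[k][j]). The final matrix gives, for each (i, j), the minimum total weight of any directed path from i to j (possibly empty when i = j).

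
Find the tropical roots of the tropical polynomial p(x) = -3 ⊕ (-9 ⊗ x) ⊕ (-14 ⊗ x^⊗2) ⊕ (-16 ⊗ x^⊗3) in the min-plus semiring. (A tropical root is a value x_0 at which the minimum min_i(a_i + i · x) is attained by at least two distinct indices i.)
Roots: {2, 5, 6}

Each tropical root is a break point of the lower envelope of the lines y = a_i + i · x (there are 4 lines, with slopes 0, 1, ..., 3). Only the lines that attain the minimum somewhere contribute to roots; other lines are dominated. Here the surviving (envelope) indices are i = 3, i = 2, i = 1, i = 0.
Intersections between consecutive envelope lines give the roots: for adjacent envelope indices i < j the intersection is x = (a_i − a_j) / (j − i). Reading off the sorted break points: {2, 5, 6}.
Verification: at each break x_0, at least two indices attain the minimum of min_i(a_i + i · x_0).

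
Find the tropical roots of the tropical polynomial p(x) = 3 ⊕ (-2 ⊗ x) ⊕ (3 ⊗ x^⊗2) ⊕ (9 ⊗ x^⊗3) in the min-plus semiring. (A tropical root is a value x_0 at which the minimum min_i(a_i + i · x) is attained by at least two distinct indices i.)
Roots: {-6, -5, 5}

Each tropical root is a break point of the lower envelope of the lines y = a_i + i · x (there are 4 lines, with slopes 0, 1, ..., 3). Only the lines that attain the minimum somewhere contribute to roots; other lines are dominated. Here the surviving (envelope) indices are i = 3, i = 2, i = 1, i = 0.
Intersections between consecutive envelope lines give the roots: for adjacent envelope indices i < j the intersection is x = (a_i − a_j) / (j − i). Reading off the sorted break points: {-6, -5, 5}.
Verification: at each break x_0, at least two indices attain the minimum of min_i(a_i + i · x_0).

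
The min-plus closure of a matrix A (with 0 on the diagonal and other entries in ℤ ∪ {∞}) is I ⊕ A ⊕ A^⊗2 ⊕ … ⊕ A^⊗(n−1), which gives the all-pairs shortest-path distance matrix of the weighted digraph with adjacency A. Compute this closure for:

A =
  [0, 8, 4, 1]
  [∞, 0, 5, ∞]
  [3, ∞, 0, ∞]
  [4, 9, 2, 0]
Closure =
  [0, 8, 3, 1]
  [8, 0, 5, 9]
  [3, 11, 0, 4]
  [4, 9, 2, 0]

This is the Floyd-Warshall all-pairs shortest-path computation. For each intermediate vertex k = 0, 1, …, 3, update dist[i][j] ← min(dist[i][j], dist[i][k] + dist[k][j]). The final matrix gives, for each (i, j), the minimum total weight of any directed path from i to j (possibly empty when i = j).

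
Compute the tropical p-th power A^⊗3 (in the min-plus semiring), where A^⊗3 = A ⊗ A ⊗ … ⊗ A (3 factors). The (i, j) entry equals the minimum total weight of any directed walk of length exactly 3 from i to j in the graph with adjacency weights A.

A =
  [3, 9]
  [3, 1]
A^⊗3 =
  [9, 11]
  [5, 3]

Each entry (A^⊗3)_ij equals the minimum over all length-3 walks i = v_0 → v_1 → … → v_3 = j of Σ_t A[v_t][v_{t+1}]. For example, for (i, j) = (0, 1) we minimise over 4 possible intermediate vertex sequences; the minimum is 11, attained along the walk 0 → 1 → 1 → 1.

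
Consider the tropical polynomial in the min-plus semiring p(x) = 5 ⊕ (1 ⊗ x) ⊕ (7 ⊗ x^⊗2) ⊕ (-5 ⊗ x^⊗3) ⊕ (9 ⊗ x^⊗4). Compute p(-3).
p(-3) = -14

A tropical monomial a ⊗ x^⊗i evaluates to a + i · x. Evaluating each term at x = -3:
  Term 0 contributes 5 + 0 · -3 = 5
  Term 1 contributes 1 + 1 · -3 = -2
  Term 2 contributes 7 + 2 · -3 = 1
  Term 3 contributes -5 + 3 · -3 = -14
  Term 4 contributes 9 + 4 · -3 = -3
p(-3) = ⊕ of these = min[5, -2, 1, -14, -3] = -14.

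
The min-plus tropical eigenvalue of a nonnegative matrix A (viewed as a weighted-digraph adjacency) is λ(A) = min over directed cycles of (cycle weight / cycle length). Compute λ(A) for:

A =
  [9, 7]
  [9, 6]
λ(A) = 6

Enumerate directed cycles and compute their means (weight / length). Sample:
  cycle 0 → 0: weight = 9, length = 1, mean = 9/1 ≈ 9.000
  cycle 1 → 1: weight = 6, length = 1, mean = 6/1 ≈ 6.000
  cycle 0 → 1 → 0: weight = 16, length = 2, mean = 16/2 ≈ 8.000
  cycle 1 → 0 → 1: weight = 16, length = 2, mean = 16/2 ≈ 8.000
Minimum mean = 6.000, attained e.g. along the cycle 1 → 1 with weight 6 and length 1. So λ(A) = 6/1 = 6.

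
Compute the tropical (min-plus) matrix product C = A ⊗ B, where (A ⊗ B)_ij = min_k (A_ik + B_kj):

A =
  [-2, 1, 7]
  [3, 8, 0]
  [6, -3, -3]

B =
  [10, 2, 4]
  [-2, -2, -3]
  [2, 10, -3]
A ⊗ B =
  [-1, -1, -2]
  [2, 5, -3]
  [-5, -5, -6]

Apply the min-plus product entry-by-entry:
  C[0][0] = min over k of (A[0][0] + B[0][0] = -2 + 10 = 8, A[0][1] + B[1][0] = 1 + -2 = -1, A[0][2] + B[2][0] = 7 + 2 = 9) = -1 (attained at k = 1)
  C[0][1] = min over k of (A[0][0] + B[0][1] = -2 + 2 = 0, A[0][1] + B[1][1] = 1 + -2 = -1, A[0][2] + B[2][1] = 7 + 10 = 17) = -1 (attained at k = 1)
  C[0][2] = min over k of (A[0][0] + B[0][2] = -2 + 4 = 2, A[0][1] + B[1][2] = 1 + -3 = -2, A[0][2] + B[2][2] = 7 + -3 = 4) = -2 (attained at k = 1)
  C[1][0] = min over k of (A[1][0] + B[0][0] = 3 + 10 = 13, A[1][1] + B[1][0] = 8 + -2 = 6, A[1][2] + B[2][0] = 0 + 2 = 2) = 2 (attained at k = 2)
  C[1][1] = min over k of (A[1][0] + B[0][1] = 3 + 2 = 5, A[1][1] + B[1][1] = 8 + -2 = 6, A[1][2] + B[2][1] = 0 + 10 = 10) = 5 (attained at k = 0)
  C[1][2] = min over k of (A[1][0] + B[0][2] = 3 + 4 = 7, A[1][1] + B[1][2] = 8 + -3 = 5, A[1][2] + B[2][2] = 0 + -3 = -3) = -3 (attained at k = 2)
  C[2][0] = min over k of (A[2][0] + B[0][0] = 6 + 10 = 16, A[2][1] + B[1][0] = -3 + -2 = -5, A[2][2] + B[2][0] = -3 + 2 = -1) = -5 (attained at k = 1)
  C[2][1] = min over k of (A[2][0] + B[0][1] = 6 + 2 = 8, A[2][1] + B[1][1] = -3 + -2 = -5, A[2][2] + B[2][1] = -3 + 10 = 7) = -5 (attained at k = 1)
  C[2][2] = min over k of (A[2][0] + B[0][2] = 6 + 4 = 10, A[2][1] + B[1][2] = -3 + -3 = -6, A[2][2] + B[2][2] = -3 + -3 = -6) = -6 (attained at k = 1)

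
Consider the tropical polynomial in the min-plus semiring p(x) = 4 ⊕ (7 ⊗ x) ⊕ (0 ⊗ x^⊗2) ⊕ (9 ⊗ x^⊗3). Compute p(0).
p(0) = 0

A tropical monomial a ⊗ x^⊗i evaluates to a + i · x. Evaluating each term at x = 0:
  Term 0 contributes 4 + 0 · 0 = 4
  Term 1 contributes 7 + 1 · 0 = 7
  Term 2 contributes 0 + 2 · 0 = 0
  Term 3 contributes 9 + 3 · 0 = 9
p(0) = ⊕ of these = min[4, 7, 0, 9] = 0.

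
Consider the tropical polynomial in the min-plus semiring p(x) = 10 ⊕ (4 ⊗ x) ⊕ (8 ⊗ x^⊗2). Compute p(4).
p(4) = 8

A tropical monomial a ⊗ x^⊗i evaluates to a + i · x. Evaluating each term at x = 4:
  Term 0 contributes 10 + 0 · 4 = 10
  Term 1 contributes 4 + 1 · 4 = 8
  Term 2 contributes 8 + 2 · 4 = 16
p(4) = ⊕ of these = min[10, 8, 16] = 8.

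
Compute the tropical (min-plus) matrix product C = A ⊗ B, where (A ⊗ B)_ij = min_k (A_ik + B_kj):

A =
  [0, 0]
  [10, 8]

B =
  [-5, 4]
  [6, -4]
A ⊗ B =
  [-5, -4]
  [5, 4]

Apply the min-plus product entry-by-entry:
  C[0][0] = min over k of (A[0][0] + B[0][0] = 0 + -5 = -5, A[0][1] + B[1][0] = 0 + 6 = 6) = -5 (attained at k = 0)
  C[0][1] = min over k of (A[0][0] + B[0][1] = 0 + 4 = 4, A[0][1] + B[1][1] = 0 + -4 = -4) = -4 (attained at k = 1)
  C[1][0] = min over k of (A[1][0] + B[0][0] = 10 + -5 = 5, A[1][1] + B[1][0] = 8 + 6 = 14) = 5 (attained at k = 0)
  C[1][1] = min over k of (A[1][0] + B[0][1] = 10 + 4 = 14, A[1][1] + B[1][1] = 8 + -4 = 4) = 4 (attained at k = 1)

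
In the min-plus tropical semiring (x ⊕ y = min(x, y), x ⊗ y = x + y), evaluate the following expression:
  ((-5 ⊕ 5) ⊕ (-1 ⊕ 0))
((-5 ⊕ 5) ⊕ (-1 ⊕ 0)) = -5

Expand innermost to outermost. Recall ⊕ takes the minimum of its arguments and ⊗ takes their sum. Working out the expression ((-5 ⊕ 5) ⊕ (-1 ⊕ 0)) gives -5.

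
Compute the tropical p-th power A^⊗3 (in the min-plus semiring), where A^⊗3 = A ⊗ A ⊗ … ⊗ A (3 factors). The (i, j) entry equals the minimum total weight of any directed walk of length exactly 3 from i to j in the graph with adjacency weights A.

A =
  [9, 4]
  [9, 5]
A^⊗3 =
  [18, 14]
  [19, 15]

Each entry (A^⊗3)_ij equals the minimum over all length-3 walks i = v_0 → v_1 → … → v_3 = j of Σ_t A[v_t][v_{t+1}]. For example, for (i, j) = (0, 1) we minimise over 4 possible intermediate vertex sequences; the minimum is 14, attained along the walk 0 → 1 → 1 → 1.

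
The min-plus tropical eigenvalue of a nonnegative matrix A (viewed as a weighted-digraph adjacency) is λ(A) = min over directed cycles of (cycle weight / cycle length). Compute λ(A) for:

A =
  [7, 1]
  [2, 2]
λ(A) = 3/2

Enumerate directed cycles and compute their means (weight / length). Sample:
  cycle 0 → 0: weight = 7, length = 1, mean = 7/1 ≈ 7.000
  cycle 1 → 1: weight = 2, length = 1, mean = 2/1 ≈ 2.000
  cycle 0 → 1 → 0: weight = 3, length = 2, mean = 3/2 ≈ 1.500
  cycle 1 → 0 → 1: weight = 3, length = 2, mean = 3/2 ≈ 1.500
Minimum mean = 1.500, attained e.g. along the cycle 0 → 1 → 0 with weight 3 and length 2. So λ(A) = 3/2 = 3/2.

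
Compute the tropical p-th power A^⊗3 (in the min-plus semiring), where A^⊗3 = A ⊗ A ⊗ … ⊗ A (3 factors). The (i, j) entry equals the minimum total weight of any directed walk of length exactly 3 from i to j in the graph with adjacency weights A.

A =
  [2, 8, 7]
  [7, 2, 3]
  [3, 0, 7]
A^⊗3 =
  [6, 9, 10]
  [8, 5, 6]
  [6, 3, 5]

Each entry (A^⊗3)_ij equals the minimum over all length-3 walks i = v_0 → v_1 → … → v_3 = j of Σ_t A[v_t][v_{t+1}]. For example, for (i, j) = (0, 2) we minimise over 9 possible intermediate vertex sequences; the minimum is 10, attained along the walk 0 → 2 → 1 → 2.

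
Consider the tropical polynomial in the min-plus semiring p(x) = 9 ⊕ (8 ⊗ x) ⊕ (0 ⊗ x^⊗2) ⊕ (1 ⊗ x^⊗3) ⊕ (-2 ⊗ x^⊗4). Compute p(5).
p(5) = 9

A tropical monomial a ⊗ x^⊗i evaluates to a + i · x. Evaluating each term at x = 5:
  Term 0 contributes 9 + 0 · 5 = 9
  Term 1 contributes 8 + 1 · 5 = 13
  Term 2 contributes 0 + 2 · 5 = 10
  Term 3 contributes 1 + 3 · 5 = 16
  Term 4 contributes -2 + 4 · 5 = 18
p(5) = ⊕ of these = min[9, 13, 10, 16, 18] = 9.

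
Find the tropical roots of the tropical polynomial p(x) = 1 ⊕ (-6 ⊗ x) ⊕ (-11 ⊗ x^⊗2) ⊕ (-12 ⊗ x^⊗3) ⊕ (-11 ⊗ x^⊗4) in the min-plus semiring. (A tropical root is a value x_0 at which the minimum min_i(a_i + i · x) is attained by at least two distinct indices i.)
Roots: {-1, 1, 5, 7}

Each tropical root is a break point of the lower envelope of the lines y = a_i + i · x (there are 5 lines, with slopes 0, 1, ..., 4). Only the lines that attain the minimum somewhere contribute to roots; other lines are dominated. Here the surviving (envelope) indices are i = 4, i = 3, i = 2, i = 1, i = 0.
Intersections between consecutive envelope lines give the roots: for adjacent envelope indices i < j the intersection is x = (a_i − a_j) / (j − i). Reading off the sorted break points: {-1, 1, 5, 7}.
Verification: at each break x_0, at least two indices attain the minimum of min_i(a_i + i · x_0).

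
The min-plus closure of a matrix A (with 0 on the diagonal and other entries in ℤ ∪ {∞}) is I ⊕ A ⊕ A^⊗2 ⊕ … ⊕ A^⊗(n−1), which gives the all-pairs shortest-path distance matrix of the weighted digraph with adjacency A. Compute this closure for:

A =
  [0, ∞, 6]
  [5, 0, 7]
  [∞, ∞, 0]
Closure =
  [0, ∞, 6]
  [5, 0, 7]
  [∞, ∞, 0]

This is the Floyd-Warshall all-pairs shortest-path computation. For each intermediate vertex k = 0, 1, …, 2, update dist[i][j] ← min(dist[i][j], dist[i][k] + dist[k][j]). The final matrix gives, for each (i, j), the minimum total weight of any directed path from i to j (possibly empty when i = j).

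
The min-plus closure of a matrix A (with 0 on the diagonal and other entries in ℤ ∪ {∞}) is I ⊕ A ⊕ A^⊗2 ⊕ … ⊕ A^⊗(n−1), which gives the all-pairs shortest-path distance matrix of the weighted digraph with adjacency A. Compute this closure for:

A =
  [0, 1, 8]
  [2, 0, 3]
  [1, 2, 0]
Closure =
  [0, 1, 4]
  [2, 0, 3]
  [1, 2, 0]

This is the Floyd-Warshall all-pairs shortest-path computation. For each intermediate vertex k = 0, 1, …, 2, update dist[i][j] ← min(dist[i][j], dist[i][k] + dist[k][j]). The final matrix gives, for each (i, j), the minimum total weight of any directed path from i to j (possibly empty when i = j).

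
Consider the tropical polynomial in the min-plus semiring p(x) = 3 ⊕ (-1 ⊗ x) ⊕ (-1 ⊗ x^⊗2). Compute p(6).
p(6) = 3

A tropical monomial a ⊗ x^⊗i evaluates to a + i · x. Evaluating each term at x = 6:
  Term 0 contributes 3 + 0 · 6 = 3
  Term 1 contributes -1 + 1 · 6 = 5
  Term 2 contributes -1 + 2 · 6 = 11
p(6) = ⊕ of these = min[3, 5, 11] = 3.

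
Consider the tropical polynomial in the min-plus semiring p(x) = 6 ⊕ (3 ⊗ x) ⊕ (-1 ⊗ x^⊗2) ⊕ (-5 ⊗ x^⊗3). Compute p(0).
p(0) = -5

A tropical monomial a ⊗ x^⊗i evaluates to a + i · x. Evaluating each term at x = 0:
  Term 0 contributes 6 + 0 · 0 = 6
  Term 1 contributes 3 + 1 · 0 = 3
  Term 2 contributes -1 + 2 · 0 = -1
  Term 3 contributes -5 + 3 · 0 = -5
p(0) = ⊕ of these = min[6, 3, -1, -5] = -5.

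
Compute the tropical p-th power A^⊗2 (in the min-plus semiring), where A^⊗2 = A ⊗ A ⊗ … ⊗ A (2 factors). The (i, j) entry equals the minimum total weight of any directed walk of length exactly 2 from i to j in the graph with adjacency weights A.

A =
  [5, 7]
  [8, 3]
A^⊗2 =
  [10, 10]
  [11, 6]

Each entry (A^⊗2)_ij equals the minimum over all length-2 walks i = v_0 → v_1 → … → v_2 = j of Σ_t A[v_t][v_{t+1}]. For example, for (i, j) = (0, 1) we minimise over 2 possible intermediate vertex sequences; the minimum is 10, attained along the walk 0 → 1 → 1.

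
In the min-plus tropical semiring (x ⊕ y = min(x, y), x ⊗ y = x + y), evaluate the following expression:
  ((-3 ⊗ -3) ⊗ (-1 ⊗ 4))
((-3 ⊗ -3) ⊗ (-1 ⊗ 4)) = -3

Expand innermost to outermost. Recall ⊕ takes the minimum of its arguments and ⊗ takes their sum. Working out the expression ((-3 ⊗ -3) ⊗ (-1 ⊗ 4)) gives -3.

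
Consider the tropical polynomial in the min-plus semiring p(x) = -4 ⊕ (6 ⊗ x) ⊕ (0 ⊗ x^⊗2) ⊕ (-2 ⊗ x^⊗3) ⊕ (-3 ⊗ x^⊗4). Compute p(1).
p(1) = -4

A tropical monomial a ⊗ x^⊗i evaluates to a + i · x. Evaluating each term at x = 1:
  Term 0 contributes -4 + 0 · 1 = -4
  Term 1 contributes 6 + 1 · 1 = 7
  Term 2 contributes 0 + 2 · 1 = 2
  Term 3 contributes -2 + 3 · 1 = 1
  Term 4 contributes -3 + 4 · 1 = 1
p(1) = ⊕ of these = min[-4, 7, 2, 1, 1] = -4.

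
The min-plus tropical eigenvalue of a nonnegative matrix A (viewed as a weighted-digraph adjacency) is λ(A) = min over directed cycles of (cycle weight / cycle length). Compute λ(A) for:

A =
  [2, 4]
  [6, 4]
λ(A) = 2

Enumerate directed cycles and compute their means (weight / length). Sample:
  cycle 0 → 0: weight = 2, length = 1, mean = 2/1 ≈ 2.000
  cycle 1 → 1: weight = 4, length = 1, mean = 4/1 ≈ 4.000
  cycle 0 → 1 → 0: weight = 10, length = 2, mean = 10/2 ≈ 5.000
  cycle 1 → 0 → 1: weight = 10, length = 2, mean = 10/2 ≈ 5.000
Minimum mean = 2.000, attained e.g. along the cycle 0 → 0 with weight 2 and length 1. So λ(A) = 2/1 = 2.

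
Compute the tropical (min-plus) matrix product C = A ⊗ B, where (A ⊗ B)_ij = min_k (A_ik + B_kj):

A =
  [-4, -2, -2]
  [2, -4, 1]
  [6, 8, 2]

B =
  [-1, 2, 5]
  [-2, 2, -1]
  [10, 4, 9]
A ⊗ B =
  [-5, -2, -3]
  [-6, -2, -5]
  [5, 6, 7]

Apply the min-plus product entry-by-entry:
  C[0][0] = min over k of (A[0][0] + B[0][0] = -4 + -1 = -5, A[0][1] + B[1][0] = -2 + -2 = -4, A[0][2] + B[2][0] = -2 + 10 = 8) = -5 (attained at k = 0)
  C[0][1] = min over k of (A[0][0] + B[0][1] = -4 + 2 = -2, A[0][1] + B[1][1] = -2 + 2 = 0, A[0][2] + B[2][1] = -2 + 4 = 2) = -2 (attained at k = 0)
  C[0][2] = min over k of (A[0][0] + B[0][2] = -4 + 5 = 1, A[0][1] + B[1][2] = -2 + -1 = -3, A[0][2] + B[2][2] = -2 + 9 = 7) = -3 (attained at k = 1)
  C[1][0] = min over k of (A[1][0] + B[0][0] = 2 + -1 = 1, A[1][1] + B[1][0] = -4 + -2 = -6, A[1][2] + B[2][0] = 1 + 10 = 11) = -6 (attained at k = 1)
  C[1][1] = min over k of (A[1][0] + B[0][1] = 2 + 2 = 4, A[1][1] + B[1][1] = -4 + 2 = -2, A[1][2] + B[2][1] = 1 + 4 = 5) = -2 (attained at k = 1)
  C[1][2] = min over k of (A[1][0] + B[0][2] = 2 + 5 = 7, A[1][1] + B[1][2] = -4 + -1 = -5, A[1][2] + B[2][2] = 1 + 9 = 10) = -5 (attained at k = 1)
  C[2][0] = min over k of (A[2][0] + B[0][0] = 6 + -1 = 5, A[2][1] + B[1][0] = 8 + -2 = 6, A[2][2] + B[2][0] = 2 + 10 = 12) = 5 (attained at k = 0)
  C[2][1] = min over k of (A[2][0] + B[0][1] = 6 + 2 = 8, A[2][1] + B[1][1] = 8 + 2 = 10, A[2][2] + B[2][1] = 2 + 4 = 6) = 6 (attained at k = 2)
  C[2][2] = min over k of (A[2][0] + B[0][2] = 6 + 5 = 11, A[2][1] + B[1][2] = 8 + -1 = 7, A[2][2] + B[2][2] = 2 + 9 = 11) = 7 (attained at k = 1)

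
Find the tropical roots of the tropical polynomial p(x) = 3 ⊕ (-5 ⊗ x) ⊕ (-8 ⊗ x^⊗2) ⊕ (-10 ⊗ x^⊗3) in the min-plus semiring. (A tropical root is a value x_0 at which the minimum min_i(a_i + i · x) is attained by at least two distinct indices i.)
Roots: {2, 3, 8}

Each tropical root is a break point of the lower envelope of the lines y = a_i + i · x (there are 4 lines, with slopes 0, 1, ..., 3). Only the lines that attain the minimum somewhere contribute to roots; other lines are dominated. Here the surviving (envelope) indices are i = 3, i = 2, i = 1, i = 0.
Intersections between consecutive envelope lines give the roots: for adjacent envelope indices i < j the intersection is x = (a_i − a_j) / (j − i). Reading off the sorted break points: {2, 3, 8}.
Verification: at each break x_0, at least two indices attain the minimum of min_i(a_i + i · x_0).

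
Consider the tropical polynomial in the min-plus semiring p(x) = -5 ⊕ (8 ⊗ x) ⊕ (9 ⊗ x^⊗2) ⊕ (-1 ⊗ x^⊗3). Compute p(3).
p(3) = -5

A tropical monomial a ⊗ x^⊗i evaluates to a + i · x. Evaluating each term at x = 3:
  Term 0 contributes -5 + 0 · 3 = -5
  Term 1 contributes 8 + 1 · 3 = 11
  Term 2 contributes 9 + 2 · 3 = 15
  Term 3 contributes -1 + 3 · 3 = 8
p(3) = ⊕ of these = min[-5, 11, 15, 8] = -5.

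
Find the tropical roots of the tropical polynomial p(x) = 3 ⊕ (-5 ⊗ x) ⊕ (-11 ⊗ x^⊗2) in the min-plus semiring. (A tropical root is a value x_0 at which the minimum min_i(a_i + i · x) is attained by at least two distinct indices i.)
Roots: {6, 8}

Each tropical root is a break point of the lower envelope of the lines y = a_i + i · x (there are 3 lines, with slopes 0, 1, ..., 2). Only the lines that attain the minimum somewhere contribute to roots; other lines are dominated. Here the surviving (envelope) indices are i = 2, i = 1, i = 0.
Intersections between consecutive envelope lines give the roots: for adjacent envelope indices i < j the intersection is x = (a_i − a_j) / (j − i). Reading off the sorted break points: {6, 8}.
Verification: at each break x_0, at least two indices attain the minimum of min_i(a_i + i · x_0).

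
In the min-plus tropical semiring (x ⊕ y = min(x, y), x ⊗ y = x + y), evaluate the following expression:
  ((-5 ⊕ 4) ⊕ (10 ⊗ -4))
((-5 ⊕ 4) ⊕ (10 ⊗ -4)) = -5

Expand innermost to outermost. Recall ⊕ takes the minimum of its arguments and ⊗ takes their sum. Working out the expression ((-5 ⊕ 4) ⊕ (10 ⊗ -4)) gives -5.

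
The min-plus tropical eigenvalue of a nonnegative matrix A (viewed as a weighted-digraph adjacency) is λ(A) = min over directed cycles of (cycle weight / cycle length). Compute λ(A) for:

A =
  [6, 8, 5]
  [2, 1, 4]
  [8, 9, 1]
λ(A) = 1

Enumerate directed cycles and compute their means (weight / length). Sample:
  cycle 0 → 0: weight = 6, length = 1, mean = 6/1 ≈ 6.000
  cycle 1 → 1: weight = 1, length = 1, mean = 1/1 ≈ 1.000
  cycle 2 → 2: weight = 1, length = 1, mean = 1/1 ≈ 1.000
  cycle 0 → 1 → 0: weight = 10, length = 2, mean = 10/2 ≈ 5.000
  cycle 0 → 2 → 0: weight = 13, length = 2, mean = 13/2 ≈ 6.500
  cycle 1 → 0 → 1: weight = 10, length = 2, mean = 10/2 ≈ 5.000
Minimum mean = 1.000, attained e.g. along the cycle 1 → 1 with weight 1 and length 1. So λ(A) = 1/1 = 1.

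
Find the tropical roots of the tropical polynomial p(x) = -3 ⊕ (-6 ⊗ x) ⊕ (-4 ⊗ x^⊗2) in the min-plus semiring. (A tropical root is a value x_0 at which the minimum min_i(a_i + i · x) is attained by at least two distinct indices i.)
Roots: {-2, 3}

Each tropical root is a break point of the lower envelope of the lines y = a_i + i · x (there are 3 lines, with slopes 0, 1, ..., 2). Only the lines that attain the minimum somewhere contribute to roots; other lines are dominated. Here the surviving (envelope) indices are i = 2, i = 1, i = 0.
Intersections between consecutive envelope lines give the roots: for adjacent envelope indices i < j the intersection is x = (a_i − a_j) / (j − i). Reading off the sorted break points: {-2, 3}.
Verification: at each break x_0, at least two indices attain the minimum of min_i(a_i + i · x_0).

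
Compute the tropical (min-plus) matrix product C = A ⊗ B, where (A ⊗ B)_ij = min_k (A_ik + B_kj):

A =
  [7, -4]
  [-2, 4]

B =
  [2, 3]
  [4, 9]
A ⊗ B =
  [0, 5]
  [0, 1]

Apply the min-plus product entry-by-entry:
  C[0][0] = min over k of (A[0][0] + B[0][0] = 7 + 2 = 9, A[0][1] + B[1][0] = -4 + 4 = 0) = 0 (attained at k = 1)
  C[0][1] = min over k of (A[0][0] + B[0][1] = 7 + 3 = 10, A[0][1] + B[1][1] = -4 + 9 = 5) = 5 (attained at k = 1)
  C[1][0] = min over k of (A[1][0] + B[0][0] = -2 + 2 = 0, A[1][1] + B[1][0] = 4 + 4 = 8) = 0 (attained at k = 0)
  C[1][1] = min over k of (A[1][0] + B[0][1] = -2 + 3 = 1, A[1][1] + B[1][1] = 4 + 9 = 13) = 1 (attained at k = 0)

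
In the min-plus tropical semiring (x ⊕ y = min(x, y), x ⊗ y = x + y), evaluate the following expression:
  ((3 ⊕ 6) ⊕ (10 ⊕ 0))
((3 ⊕ 6) ⊕ (10 ⊕ 0)) = 0

Expand innermost to outermost. Recall ⊕ takes the minimum of its arguments and ⊗ takes their sum. Working out the expression ((3 ⊕ 6) ⊕ (10 ⊕ 0)) gives 0.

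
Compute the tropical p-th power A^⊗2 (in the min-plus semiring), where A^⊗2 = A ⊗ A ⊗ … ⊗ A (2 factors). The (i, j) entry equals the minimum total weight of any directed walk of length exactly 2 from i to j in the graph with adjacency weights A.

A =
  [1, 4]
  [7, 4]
A^⊗2 =
  [2, 5]
  [8, 8]

Each entry (A^⊗2)_ij equals the minimum over all length-2 walks i = v_0 → v_1 → … → v_2 = j of Σ_t A[v_t][v_{t+1}]. For example, for (i, j) = (0, 1) we minimise over 2 possible intermediate vertex sequences; the minimum is 5, attained along the walk 0 → 0 → 1.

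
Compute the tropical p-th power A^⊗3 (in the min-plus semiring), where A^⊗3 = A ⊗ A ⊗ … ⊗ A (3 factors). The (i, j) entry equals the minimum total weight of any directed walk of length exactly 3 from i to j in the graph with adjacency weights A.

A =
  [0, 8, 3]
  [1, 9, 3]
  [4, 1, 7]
A^⊗3 =
  [0, 4, 3]
  [1, 5, 4]
  [2, 5, 5]

Each entry (A^⊗3)_ij equals the minimum over all length-3 walks i = v_0 → v_1 → … → v_3 = j of Σ_t A[v_t][v_{t+1}]. For example, for (i, j) = (0, 2) we minimise over 9 possible intermediate vertex sequences; the minimum is 3, attained along the walk 0 → 0 → 0 → 2.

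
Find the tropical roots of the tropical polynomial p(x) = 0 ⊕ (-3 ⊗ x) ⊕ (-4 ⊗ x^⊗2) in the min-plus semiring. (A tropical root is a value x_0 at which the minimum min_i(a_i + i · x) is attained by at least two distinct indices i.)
Roots: {1, 3}

Each tropical root is a break point of the lower envelope of the lines y = a_i + i · x (there are 3 lines, with slopes 0, 1, ..., 2). Only the lines that attain the minimum somewhere contribute to roots; other lines are dominated. Here the surviving (envelope) indices are i = 2, i = 1, i = 0.
Intersections between consecutive envelope lines give the roots: for adjacent envelope indices i < j the intersection is x = (a_i − a_j) / (j − i). Reading off the sorted break points: {1, 3}.
Verification: at each break x_0, at least two indices attain the minimum of min_i(a_i + i · x_0).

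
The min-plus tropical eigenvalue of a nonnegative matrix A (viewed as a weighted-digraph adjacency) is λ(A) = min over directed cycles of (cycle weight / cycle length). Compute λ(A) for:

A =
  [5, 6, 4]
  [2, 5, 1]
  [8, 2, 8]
λ(A) = 3/2

Enumerate directed cycles and compute their means (weight / length). Sample:
  cycle 0 → 0: weight = 5, length = 1, mean = 5/1 ≈ 5.000
  cycle 1 → 1: weight = 5, length = 1, mean = 5/1 ≈ 5.000
  cycle 2 → 2: weight = 8, length = 1, mean = 8/1 ≈ 8.000
  cycle 0 → 1 → 0: weight = 8, length = 2, mean = 8/2 ≈ 4.000
  cycle 0 → 2 → 0: weight = 12, length = 2, mean = 12/2 ≈ 6.000
  cycle 1 → 0 → 1: weight = 8, length = 2, mean = 8/2 ≈ 4.000
Minimum mean = 1.500, attained e.g. along the cycle 1 → 2 → 1 with weight 3 and length 2. So λ(A) = 3/2 = 3/2.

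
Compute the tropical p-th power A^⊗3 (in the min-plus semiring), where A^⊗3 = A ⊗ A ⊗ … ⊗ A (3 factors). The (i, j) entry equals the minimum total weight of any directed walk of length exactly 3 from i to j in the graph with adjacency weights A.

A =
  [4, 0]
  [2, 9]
A^⊗3 =
  [6, 2]
  [4, 6]

Each entry (A^⊗3)_ij equals the minimum over all length-3 walks i = v_0 → v_1 → … → v_3 = j of Σ_t A[v_t][v_{t+1}]. For example, for (i, j) = (0, 1) we minimise over 4 possible intermediate vertex sequences; the minimum is 2, attained along the walk 0 → 1 → 0 → 1.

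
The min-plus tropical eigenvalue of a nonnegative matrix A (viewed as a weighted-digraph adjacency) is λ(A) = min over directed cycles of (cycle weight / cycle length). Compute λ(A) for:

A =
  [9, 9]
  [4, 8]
λ(A) = 13/2

Enumerate directed cycles and compute their means (weight / length). Sample:
  cycle 0 → 0: weight = 9, length = 1, mean = 9/1 ≈ 9.000
  cycle 1 → 1: weight = 8, length = 1, mean = 8/1 ≈ 8.000
  cycle 0 → 1 → 0: weight = 13, length = 2, mean = 13/2 ≈ 6.500
  cycle 1 → 0 → 1: weight = 13, length = 2, mean = 13/2 ≈ 6.500
Minimum mean = 6.500, attained e.g. along the cycle 0 → 1 → 0 with weight 13 and length 2. So λ(A) = 13/2 = 13/2.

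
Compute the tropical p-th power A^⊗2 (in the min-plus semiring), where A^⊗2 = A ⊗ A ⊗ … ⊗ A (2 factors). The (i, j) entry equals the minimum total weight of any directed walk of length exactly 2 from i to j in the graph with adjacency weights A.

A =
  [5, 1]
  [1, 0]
A^⊗2 =
  [2, 1]
  [1, 0]

Each entry (A^⊗2)_ij equals the minimum over all length-2 walks i = v_0 → v_1 → … → v_2 = j of Σ_t A[v_t][v_{t+1}]. For example, for (i, j) = (0, 1) we minimise over 2 possible intermediate vertex sequences; the minimum is 1, attained along the walk 0 → 1 → 1.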